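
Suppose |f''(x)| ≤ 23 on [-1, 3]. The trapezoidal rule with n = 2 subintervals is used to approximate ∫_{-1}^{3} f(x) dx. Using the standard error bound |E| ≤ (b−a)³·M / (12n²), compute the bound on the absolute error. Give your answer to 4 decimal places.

|E| ≤ (4)³·23 / (12·2²) = 1472/48 = 30.6667.

30.6667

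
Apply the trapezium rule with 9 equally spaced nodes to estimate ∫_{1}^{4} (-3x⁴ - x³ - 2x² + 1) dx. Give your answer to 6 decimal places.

h = (4 − 1)/8 = 0.375.
Nodes x₀,…,x₈ = 1, 1.375, 1.75, 2.125, 2.5, 2.875, 3.25, 3.625, 4.
f(x) = -3x⁴ - x³ - 2x² + 1: f₀=-5, f₁=-16.104248046875, f₂=-38.62109375, f₃=-78.799560546875, f₄=-144.3125, f₅=-244.256591796875, f₆=-389.15234375, f₇=-590.944091796875, f₈=-863.
(h/2)·[f₀ + 2f₁ + 2f₂ + 2f₃ + 2f₄ + 2f₅ + 2f₆ + 2f₇ + f₈] = 0.1875·(-3872.380859375) = -726.071411.

-726.071411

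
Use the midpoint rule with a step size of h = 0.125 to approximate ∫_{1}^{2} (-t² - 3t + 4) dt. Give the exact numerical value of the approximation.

-2.83203125

h = (2 − 1)/8 = 0.125.
Midpoints m₁,…,m₈ = 1.0625, 1.1875, 1.3125, 1.4375, 1.5625, 1.6875, 1.8125, 1.9375.
f(m₁)=-0.31640625, f(m₂)=-0.97265625, f(m₃)=-1.66015625, f(m₄)=-2.37890625, f(m₅)=-3.12890625, f(m₆)=-3.91015625, f(m₇)=-4.72265625, f(m₈)=-5.56640625.
h·[f(m₁) + f(m₂) + f(m₃) + f(m₄) + f(m₅) + f(m₆) + f(m₇) + f(m₈)] = 0.125·(-22.65625) = -2.83203125.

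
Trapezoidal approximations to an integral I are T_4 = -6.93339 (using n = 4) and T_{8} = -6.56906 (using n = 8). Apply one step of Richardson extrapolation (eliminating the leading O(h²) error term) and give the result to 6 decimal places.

-6.447617

R = (4·T_{8} − T_4) / 3 = (4·(-6.56906) − (-6.93339))/3 = (-19.34285)/3 = -6.447617.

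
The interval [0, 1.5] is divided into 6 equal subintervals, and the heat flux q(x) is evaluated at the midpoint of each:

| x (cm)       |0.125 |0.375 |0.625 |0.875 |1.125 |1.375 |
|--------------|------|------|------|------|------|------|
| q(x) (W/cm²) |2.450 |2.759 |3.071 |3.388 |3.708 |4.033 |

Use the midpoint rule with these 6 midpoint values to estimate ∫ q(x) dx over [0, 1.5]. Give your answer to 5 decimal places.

4.85225

h = 0.25, n = 6.
h·[y(m₁) + y(m₂) + y(m₃) + y(m₄) + y(m₅) + y(m₆)] = 0.25·(19.409) = 4.85225.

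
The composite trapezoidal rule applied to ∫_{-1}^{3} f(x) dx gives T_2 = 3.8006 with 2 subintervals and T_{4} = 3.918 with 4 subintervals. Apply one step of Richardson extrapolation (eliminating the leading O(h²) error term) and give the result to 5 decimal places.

3.95713

R = (4·T_{4} − T_2) / 3 = (4·3.918 − 3.8006)/3 = (11.8714)/3 = 3.95713.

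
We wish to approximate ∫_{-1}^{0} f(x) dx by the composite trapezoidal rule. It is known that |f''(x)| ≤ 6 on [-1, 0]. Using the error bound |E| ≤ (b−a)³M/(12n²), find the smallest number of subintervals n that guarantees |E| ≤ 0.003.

13

Need 6/(12n²) ≤ 0.003.
n² ≥ 6/(12·0.003) = 166.667 ⇒ n ≥ 12.9099, so the smallest n is 13.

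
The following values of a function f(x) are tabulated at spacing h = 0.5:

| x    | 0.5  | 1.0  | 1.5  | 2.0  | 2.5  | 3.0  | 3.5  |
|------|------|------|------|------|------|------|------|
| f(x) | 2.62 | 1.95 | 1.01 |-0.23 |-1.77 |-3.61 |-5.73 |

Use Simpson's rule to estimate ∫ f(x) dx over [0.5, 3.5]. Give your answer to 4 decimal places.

-2.0317

h = 0.5, n = 6.
(h/3)·[y₀ + 4y₁ + 2y₂ + 4y₃ + 2y₄ + 4y₅ + y₆] = 0.166667·(-12.19) = -2.0317.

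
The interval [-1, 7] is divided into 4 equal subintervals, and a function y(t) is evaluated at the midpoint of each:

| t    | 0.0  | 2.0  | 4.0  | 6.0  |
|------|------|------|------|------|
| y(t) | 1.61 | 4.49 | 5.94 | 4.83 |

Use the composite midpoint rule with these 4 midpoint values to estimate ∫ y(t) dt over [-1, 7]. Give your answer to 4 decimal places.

33.7400

h = 2, n = 4.
h·[y(m₁) + y(m₂) + y(m₃) + y(m₄)] = 2·(16.87) = 33.7400.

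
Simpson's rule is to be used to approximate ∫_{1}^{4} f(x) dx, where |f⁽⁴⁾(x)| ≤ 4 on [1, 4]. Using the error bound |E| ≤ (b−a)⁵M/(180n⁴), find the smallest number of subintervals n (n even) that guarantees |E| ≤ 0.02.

Need 972/(180n⁴) ≤ 0.02.
n⁴ ≥ 972/(180·0.02) = 270 ⇒ n ≥ 4.0536, so the smallest even n is 6. (n must be even for Simpson's rule.)

6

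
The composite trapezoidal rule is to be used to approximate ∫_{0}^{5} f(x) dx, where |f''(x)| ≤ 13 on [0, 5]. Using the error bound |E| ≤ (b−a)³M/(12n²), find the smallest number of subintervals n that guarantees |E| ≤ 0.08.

42

Need 1625/(12n²) ≤ 0.08.
n² ≥ 1625/(12·0.08) = 1692.71 ⇒ n ≥ 41.1425, so the smallest n is 42.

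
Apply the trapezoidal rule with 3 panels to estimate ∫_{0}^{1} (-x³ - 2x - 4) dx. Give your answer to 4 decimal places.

-5.2778

h = (1 − 0)/3 = 0.333333.
Nodes x₀,…,x₃ = 0, 0.333333, 0.666667, 1.
f(x) = -x³ - 2x - 4: f₀=-4, f₁=-4.703704, f₂=-5.629630, f₃=-7.
(h/2)·[f₀ + 2f₁ + 2f₂ + f₃] = 0.166667·(-31.666667) = -5.2778.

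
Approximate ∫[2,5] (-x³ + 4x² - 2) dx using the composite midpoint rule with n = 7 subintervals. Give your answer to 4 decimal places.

h = (5 − 2)/7 = 0.428571.
Midpoints m₁,…,m₇ = 2.214286, 2.642857, 3.071429, 3.5, 3.928571, 4.357143, 4.785714.
f(m₁)=6.755466, f(m₂)=7.479227, f(m₃)=6.759840, f(m₄)=4.125, f(m₅)=-0.897595, f(m₆)=-8.780248, f(m₇)=-19.995262.
h·[f(m₁) + f(m₂) + f(m₃) + f(m₄) + f(m₅) + f(m₆) + f(m₇)] = 0.428571·(-4.553571) = -1.9515.

-1.9515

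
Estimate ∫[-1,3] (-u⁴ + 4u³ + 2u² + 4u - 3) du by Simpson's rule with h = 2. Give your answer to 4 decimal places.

45.3333

h = (3 − (-1))/2 = 2.
Nodes u₀,…,u₂ = -1, 1, 3.
f(u) = -u⁴ + 4u³ + 2u² + 4u - 3: f₀=-10, f₁=6, f₂=54.
(h/3)·[f₀ + 4f₁ + f₂] = 0.666667·(68) = 45.3333.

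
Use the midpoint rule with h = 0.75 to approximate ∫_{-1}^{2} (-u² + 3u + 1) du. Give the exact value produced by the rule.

h = (2 − (-1))/4 = 0.75.
Midpoints m₁,…,m₄ = -0.625, 0.125, 0.875, 1.625.
f(m₁)=-1.265625, f(m₂)=1.359375, f(m₃)=2.859375, f(m₄)=3.234375.
h·[f(m₁) + f(m₂) + f(m₃) + f(m₄)] = 0.75·(6.1875) = 4.640625.

4.640625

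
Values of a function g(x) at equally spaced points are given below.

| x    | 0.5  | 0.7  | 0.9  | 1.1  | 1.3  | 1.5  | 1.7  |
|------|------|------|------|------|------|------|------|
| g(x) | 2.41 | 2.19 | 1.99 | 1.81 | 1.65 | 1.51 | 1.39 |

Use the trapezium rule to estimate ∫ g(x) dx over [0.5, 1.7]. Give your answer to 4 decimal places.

2.2100

h = 0.2, n = 6.
(h/2)·[y₀ + 2y₁ + 2y₂ + 2y₃ + 2y₄ + 2y₅ + y₆] = 0.1·(22.10) = 2.2100.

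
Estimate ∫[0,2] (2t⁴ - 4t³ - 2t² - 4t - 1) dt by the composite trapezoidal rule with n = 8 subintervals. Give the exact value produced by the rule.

-18.4921875

h = (2 − 0)/8 = 0.25.
Nodes t₀,…,t₈ = 0, 0.25, 0.5, 0.75, 1, 1.25, 1.5, 1.75, 2.
f(t) = 2t⁴ - 4t³ - 2t² - 4t - 1: f₀=-1, f₁=-2.1796875, f₂=-3.875, f₃=-6.1796875, f₄=-9, f₅=-12.0546875, f₆=-14.875, f₇=-16.8046875, f₈=-17.
(h/2)·[f₀ + 2f₁ + 2f₂ + 2f₃ + 2f₄ + 2f₅ + 2f₆ + 2f₇ + f₈] = 0.125·(-147.9375) = -18.4921875.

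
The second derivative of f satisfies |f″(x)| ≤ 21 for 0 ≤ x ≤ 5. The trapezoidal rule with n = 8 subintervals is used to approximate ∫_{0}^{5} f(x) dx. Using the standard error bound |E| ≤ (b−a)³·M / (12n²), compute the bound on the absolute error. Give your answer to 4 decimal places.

|E| ≤ (5)³·21 / (12·8²) = 2625/768 = 3.4180.

3.4180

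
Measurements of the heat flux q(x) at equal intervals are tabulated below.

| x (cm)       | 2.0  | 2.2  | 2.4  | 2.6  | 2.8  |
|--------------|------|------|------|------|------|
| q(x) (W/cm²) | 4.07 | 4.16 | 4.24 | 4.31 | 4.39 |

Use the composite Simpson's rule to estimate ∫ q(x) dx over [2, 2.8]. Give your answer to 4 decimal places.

h = 0.2, n = 4.
(h/3)·[y₀ + 4y₁ + 2y₂ + 4y₃ + y₄] = 0.066667·(50.82) = 3.3880.

3.3880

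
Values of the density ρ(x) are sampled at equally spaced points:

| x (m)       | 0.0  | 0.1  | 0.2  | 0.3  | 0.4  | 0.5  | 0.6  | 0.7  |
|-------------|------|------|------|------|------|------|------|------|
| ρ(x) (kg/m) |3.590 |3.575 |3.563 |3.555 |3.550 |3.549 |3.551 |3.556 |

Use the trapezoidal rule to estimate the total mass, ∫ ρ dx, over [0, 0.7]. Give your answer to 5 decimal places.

2.49160

h = 0.1, n = 7.
(h/2)·[y₀ + 2y₁ + 2y₂ + 2y₃ + 2y₄ + 2y₅ + 2y₆ + y₇] = 0.05·(49.832) = 2.49160.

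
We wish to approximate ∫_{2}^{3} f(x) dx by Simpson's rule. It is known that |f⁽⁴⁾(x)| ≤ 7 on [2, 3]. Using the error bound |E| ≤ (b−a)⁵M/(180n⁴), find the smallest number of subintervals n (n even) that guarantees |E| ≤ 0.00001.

8

Need 7/(180n⁴) ≤ 0.00001.
n⁴ ≥ 7/(180·0.00001) = 3888.89 ⇒ n ≥ 7.8969, so the smallest even n is 8. (n must be even for Simpson's rule.)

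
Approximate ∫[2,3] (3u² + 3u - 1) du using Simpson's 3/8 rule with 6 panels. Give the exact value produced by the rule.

25.5

h = (3 − 2)/6 = 0.166667.
Nodes u₀,…,u₆ = 2, 2.166667, 2.333333, 2.5, 2.666667, 2.833333, 3.
f(u) = 3u² + 3u - 1: f₀=17, f₁=19.583333, f₂=22.333333, f₃=25.25, f₄=28.333333, f₅=31.583333, f₆=35.
(3h/8)·[f₀ + 3f₁ + 3f₂ + 2f₃ + 3f₄ + 3f₅ + f₆] = 0.0625·(408) = 25.5.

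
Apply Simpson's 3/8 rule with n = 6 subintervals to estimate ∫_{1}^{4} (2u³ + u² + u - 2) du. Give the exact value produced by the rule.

h = (4 − 1)/6 = 0.5.
Nodes u₀,…,u₆ = 1, 1.5, 2, 2.5, 3, 3.5, 4.
f(u) = 2u³ + u² + u - 2: f₀=2, f₁=8.5, f₂=20, f₃=38, f₄=64, f₅=99.5, f₆=146.
(3h/8)·[f₀ + 3f₁ + 3f₂ + 2f₃ + 3f₄ + 3f₅ + f₆] = 0.1875·(800) = 150.

150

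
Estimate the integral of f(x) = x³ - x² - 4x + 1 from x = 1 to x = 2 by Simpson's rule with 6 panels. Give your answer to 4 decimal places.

h = (2 − 1)/6 = 0.166667.
Nodes x₀,…,x₆ = 1, 1.166667, 1.333333, 1.5, 1.666667, 1.833333, 2.
f(x) = x³ - x² - 4x + 1: f₀=-3, f₁=-3.439815, f₂=-3.740741, f₃=-3.875, f₄=-3.814815, f₅=-3.532407, f₆=-3.
(h/3)·[f₀ + 4f₁ + 2f₂ + 4f₃ + 2f₄ + 4f₅ + f₆] = 0.055556·(-64.5) = -3.5833.

-3.5833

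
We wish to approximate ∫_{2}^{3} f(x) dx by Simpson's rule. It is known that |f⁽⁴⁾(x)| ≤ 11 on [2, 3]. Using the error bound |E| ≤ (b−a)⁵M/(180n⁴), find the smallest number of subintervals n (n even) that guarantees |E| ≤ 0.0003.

4

Need 11/(180n⁴) ≤ 0.0003.
n⁴ ≥ 11/(180·0.0003) = 203.704 ⇒ n ≥ 3.7779, so the smallest even n is 4. (n must be even for Simpson's rule.)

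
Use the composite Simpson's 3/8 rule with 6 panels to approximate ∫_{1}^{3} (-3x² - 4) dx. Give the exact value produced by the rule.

h = (3 − 1)/6 = 0.333333.
Nodes x₀,…,x₆ = 1, 1.333333, 1.666667, 2, 2.333333, 2.666667, 3.
f(x) = -3x² - 4: f₀=-7, f₁=-9.333333, f₂=-12.333333, f₃=-16, f₄=-20.333333, f₅=-25.333333, f₆=-31.
(3h/8)·[f₀ + 3f₁ + 3f₂ + 2f₃ + 3f₄ + 3f₅ + f₆] = 0.125·(-272) = -34.

-34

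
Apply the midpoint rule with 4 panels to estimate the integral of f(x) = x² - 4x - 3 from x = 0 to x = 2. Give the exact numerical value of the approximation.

h = (2 − 0)/4 = 0.5.
Midpoints m₁,…,m₄ = 0.25, 0.75, 1.25, 1.75.
f(m₁)=-3.9375, f(m₂)=-5.4375, f(m₃)=-6.4375, f(m₄)=-6.9375.
h·[f(m₁) + f(m₂) + f(m₃) + f(m₄)] = 0.5·(-22.75) = -11.375.

-11.375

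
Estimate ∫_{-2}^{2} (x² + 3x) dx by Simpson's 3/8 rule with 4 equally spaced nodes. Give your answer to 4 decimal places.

h = (2 − (-2))/3 = 1.333333.
Nodes x₀,…,x₃ = -2, -0.666667, 0.666667, 2.
f(x) = x² + 3x: f₀=-2, f₁=-1.555556, f₂=2.444444, f₃=10.
(3h/8)·[f₀ + 3f₁ + 3f₂ + f₃] = 0.5·(10.666667) = 5.3333.

5.3333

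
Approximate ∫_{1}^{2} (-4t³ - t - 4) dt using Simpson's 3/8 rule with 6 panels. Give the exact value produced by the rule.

-20.5

h = (2 − 1)/6 = 0.166667.
Nodes t₀,…,t₆ = 1, 1.166667, 1.333333, 1.5, 1.666667, 1.833333, 2.
f(t) = -4t³ - t - 4: f₀=-9, f₁=-11.518519, f₂=-14.814815, f₃=-19, f₄=-24.185185, f₅=-30.481481, f₆=-38.
(3h/8)·[f₀ + 3f₁ + 3f₂ + 2f₃ + 3f₄ + 3f₅ + f₆] = 0.0625·(-328) = -20.5.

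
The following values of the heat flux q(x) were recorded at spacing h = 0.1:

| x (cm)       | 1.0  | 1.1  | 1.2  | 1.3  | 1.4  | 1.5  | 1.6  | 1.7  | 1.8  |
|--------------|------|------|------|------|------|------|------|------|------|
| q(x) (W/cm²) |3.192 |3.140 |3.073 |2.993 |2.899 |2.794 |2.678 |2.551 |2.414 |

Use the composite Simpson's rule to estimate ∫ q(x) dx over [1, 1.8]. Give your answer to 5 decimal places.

2.29393

h = 0.1, n = 8.
(h/3)·[y₀ + 4y₁ + 2y₂ + 4y₃ + 2y₄ + 4y₅ + 2y₆ + 4y₇ + y₈] = 0.033333·(68.818) = 2.29393.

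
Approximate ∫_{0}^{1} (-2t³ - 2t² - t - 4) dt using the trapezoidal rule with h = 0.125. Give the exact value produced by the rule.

h = (1 − 0)/8 = 0.125.
Nodes t₀,…,t₈ = 0, 0.125, 0.25, 0.375, 0.5, 0.625, 0.75, 0.875, 1.
f(t) = -2t³ - 2t² - t - 4: f₀=-4, f₁=-4.16015625, f₂=-4.40625, f₃=-4.76171875, f₄=-5.25, f₅=-5.89453125, f₆=-6.71875, f₇=-7.74609375, f₈=-9.
(h/2)·[f₀ + 2f₁ + 2f₂ + 2f₃ + 2f₄ + 2f₅ + 2f₆ + 2f₇ + f₈] = 0.0625·(-90.875) = -5.6796875.

-5.6796875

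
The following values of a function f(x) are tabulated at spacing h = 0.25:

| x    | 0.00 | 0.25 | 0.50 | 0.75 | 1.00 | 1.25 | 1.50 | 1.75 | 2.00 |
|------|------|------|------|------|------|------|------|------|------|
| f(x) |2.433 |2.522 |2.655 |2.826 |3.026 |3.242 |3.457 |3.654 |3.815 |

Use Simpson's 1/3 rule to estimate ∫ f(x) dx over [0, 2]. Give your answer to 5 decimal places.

h = 0.25, n = 8.
(h/3)·[y₀ + 4y₁ + 2y₂ + 4y₃ + 2y₄ + 4y₅ + 2y₆ + 4y₇ + y₈] = 0.083333·(73.500) = 6.12500.

6.12500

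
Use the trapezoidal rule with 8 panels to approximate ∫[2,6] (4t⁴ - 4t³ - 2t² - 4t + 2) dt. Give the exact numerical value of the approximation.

h = (6 − 2)/8 = 0.5.
Nodes t₀,…,t₈ = 2, 2.5, 3, 3.5, 4, 4.5, 5, 5.5, 6.
f(t) = 4t⁴ - 4t³ - 2t² - 4t + 2: f₀=18, f₁=73.25, f₂=188, f₃=392.25, f₄=722, f₅=1219.25, f₆=1932, f₇=2914.25, f₈=4226.
(h/2)·[f₀ + 2f₁ + 2f₂ + 2f₃ + 2f₄ + 2f₅ + 2f₆ + 2f₇ + f₈] = 0.25·(19126) = 4781.5.

4781.5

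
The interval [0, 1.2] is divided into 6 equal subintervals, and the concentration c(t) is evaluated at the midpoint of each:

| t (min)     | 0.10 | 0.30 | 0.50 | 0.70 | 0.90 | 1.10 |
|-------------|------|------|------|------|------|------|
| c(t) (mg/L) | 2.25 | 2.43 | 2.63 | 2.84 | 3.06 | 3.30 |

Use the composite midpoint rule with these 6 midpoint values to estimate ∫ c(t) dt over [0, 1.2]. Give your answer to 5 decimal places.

3.30200

h = 0.2, n = 6.
h·[y(m₁) + y(m₂) + y(m₃) + y(m₄) + y(m₅) + y(m₆)] = 0.2·(16.51) = 3.30200.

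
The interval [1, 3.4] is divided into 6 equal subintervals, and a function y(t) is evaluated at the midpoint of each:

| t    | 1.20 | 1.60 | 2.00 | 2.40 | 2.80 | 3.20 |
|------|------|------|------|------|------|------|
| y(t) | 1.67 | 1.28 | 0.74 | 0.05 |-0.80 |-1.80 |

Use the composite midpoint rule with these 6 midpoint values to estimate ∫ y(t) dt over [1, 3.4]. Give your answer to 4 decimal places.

h = 0.4, n = 6.
h·[y(m₁) + y(m₂) + y(m₃) + y(m₄) + y(m₅) + y(m₆)] = 0.4·(1.14) = 0.4560.

0.4560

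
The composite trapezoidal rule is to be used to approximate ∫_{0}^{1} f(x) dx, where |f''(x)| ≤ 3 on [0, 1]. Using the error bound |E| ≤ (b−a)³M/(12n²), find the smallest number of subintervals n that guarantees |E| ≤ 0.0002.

36

Need 3/(12n²) ≤ 0.0002.
n² ≥ 3/(12·0.0002) = 1250 ⇒ n ≥ 35.3553, so the smallest n is 36.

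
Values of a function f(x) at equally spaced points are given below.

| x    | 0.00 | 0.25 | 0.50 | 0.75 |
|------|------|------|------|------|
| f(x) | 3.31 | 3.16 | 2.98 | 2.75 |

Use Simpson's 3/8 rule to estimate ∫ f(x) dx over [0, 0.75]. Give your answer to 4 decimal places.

h = 0.25, n = 3.
(3h/8)·[y₀ + 3y₁ + 3y₂ + y₃] = 0.09375·(24.48) = 2.2950.

2.2950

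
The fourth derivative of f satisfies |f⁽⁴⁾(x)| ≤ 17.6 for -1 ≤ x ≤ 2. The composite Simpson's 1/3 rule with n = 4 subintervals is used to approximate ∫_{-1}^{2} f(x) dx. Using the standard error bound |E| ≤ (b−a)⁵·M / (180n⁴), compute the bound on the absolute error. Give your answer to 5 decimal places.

0.09281

|E| ≤ (3)⁵·17.6 / (180·4⁴) = 4276.8/46080 = 0.09281.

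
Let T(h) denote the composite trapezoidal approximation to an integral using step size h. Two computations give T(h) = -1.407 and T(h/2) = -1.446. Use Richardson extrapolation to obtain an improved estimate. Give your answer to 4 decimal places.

-1.4590

R = (4·T(h/2) − T(h)) / 3 = (4·(-1.446) − (-1.407))/3 = (-4.377)/3 = -1.4590.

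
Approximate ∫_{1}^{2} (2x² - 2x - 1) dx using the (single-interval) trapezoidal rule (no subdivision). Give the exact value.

1

T = (b−a)/2 · [f(1) + f(2)] = 0.5·[(-1) + 3] = 1.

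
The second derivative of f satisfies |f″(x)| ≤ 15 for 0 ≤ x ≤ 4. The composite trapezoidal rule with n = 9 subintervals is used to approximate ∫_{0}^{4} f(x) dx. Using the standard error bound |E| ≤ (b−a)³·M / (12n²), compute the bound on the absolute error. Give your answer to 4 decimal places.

0.9877

|E| ≤ (4)³·15 / (12·9²) = 960/972 = 0.9877.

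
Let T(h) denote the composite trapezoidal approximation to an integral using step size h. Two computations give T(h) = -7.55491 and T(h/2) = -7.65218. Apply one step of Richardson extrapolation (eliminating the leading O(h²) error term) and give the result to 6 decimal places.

-7.684603

R = (4·T(h/2) − T(h)) / 3 = (4·(-7.65218) − (-7.55491))/3 = (-23.05381)/3 = -7.684603.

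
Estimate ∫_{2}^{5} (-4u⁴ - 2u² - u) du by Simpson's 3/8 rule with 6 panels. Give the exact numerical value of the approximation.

-2563.125

h = (5 − 2)/6 = 0.5.
Nodes u₀,…,u₆ = 2, 2.5, 3, 3.5, 4, 4.5, 5.
f(u) = -4u⁴ - 2u² - u: f₀=-74, f₁=-171.25, f₂=-345, f₃=-628.25, f₄=-1060, f₅=-1685.25, f₆=-2555.
(3h/8)·[f₀ + 3f₁ + 3f₂ + 2f₃ + 3f₄ + 3f₅ + f₆] = 0.1875·(-13670) = -2563.125.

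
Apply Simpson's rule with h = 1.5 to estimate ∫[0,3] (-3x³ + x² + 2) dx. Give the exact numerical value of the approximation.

h = (3 − 0)/2 = 1.5.
Nodes x₀,…,x₂ = 0, 1.5, 3.
f(x) = -3x³ + x² + 2: f₀=2, f₁=-5.875, f₂=-70.
(h/3)·[f₀ + 4f₁ + f₂] = 0.5·(-91.5) = -45.75.

-45.75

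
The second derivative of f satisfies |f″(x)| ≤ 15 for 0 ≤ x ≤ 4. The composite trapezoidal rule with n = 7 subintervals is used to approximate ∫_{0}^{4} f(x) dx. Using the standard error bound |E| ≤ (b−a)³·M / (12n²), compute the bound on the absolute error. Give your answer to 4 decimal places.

|E| ≤ (4)³·15 / (12·7²) = 960/588 = 1.6327.

1.6327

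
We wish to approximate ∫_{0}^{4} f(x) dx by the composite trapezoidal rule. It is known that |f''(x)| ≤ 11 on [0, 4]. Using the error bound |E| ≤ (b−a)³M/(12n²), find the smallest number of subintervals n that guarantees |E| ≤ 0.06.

32

Need 704/(12n²) ≤ 0.06.
n² ≥ 704/(12·0.06) = 977.778 ⇒ n ≥ 31.2694, so the smallest n is 32.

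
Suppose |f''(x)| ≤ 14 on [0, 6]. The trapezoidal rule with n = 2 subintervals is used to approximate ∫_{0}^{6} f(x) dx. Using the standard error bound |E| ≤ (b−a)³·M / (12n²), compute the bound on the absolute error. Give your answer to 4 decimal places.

|E| ≤ (6)³·14 / (12·2²) = 3024/48 = 63.0000.

63.0000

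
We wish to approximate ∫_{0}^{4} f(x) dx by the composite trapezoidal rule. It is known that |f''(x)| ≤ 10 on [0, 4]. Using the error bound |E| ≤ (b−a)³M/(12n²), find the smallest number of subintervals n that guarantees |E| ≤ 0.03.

Need 640/(12n²) ≤ 0.03.
n² ≥ 640/(12·0.03) = 1777.78 ⇒ n ≥ 42.1637, so the smallest n is 43.

43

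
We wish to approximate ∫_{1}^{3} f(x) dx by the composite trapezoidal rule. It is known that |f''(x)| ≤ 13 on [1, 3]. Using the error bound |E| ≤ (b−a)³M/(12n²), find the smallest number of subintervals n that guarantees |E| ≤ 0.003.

54

Need 104/(12n²) ≤ 0.003.
n² ≥ 104/(12·0.003) = 2888.89 ⇒ n ≥ 53.7484, so the smallest n is 54.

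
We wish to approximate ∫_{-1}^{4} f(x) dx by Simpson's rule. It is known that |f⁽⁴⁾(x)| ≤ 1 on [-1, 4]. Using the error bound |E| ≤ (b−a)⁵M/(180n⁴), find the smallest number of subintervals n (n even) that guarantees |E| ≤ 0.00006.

Need 3125/(180n⁴) ≤ 0.00006.
n⁴ ≥ 3125/(180·0.00006) = 289352 ⇒ n ≥ 23.1930, so the smallest even n is 24. (n must be even for Simpson's rule.)

24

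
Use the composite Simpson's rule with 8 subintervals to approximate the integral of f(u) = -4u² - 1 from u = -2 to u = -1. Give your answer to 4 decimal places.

-10.3333

h = (-1 − (-2))/8 = 0.125.
Nodes u₀,…,u₈ = -2, -1.875, -1.75, -1.625, -1.5, -1.375, -1.25, -1.125, -1.
f(u) = -4u² - 1: f₀=-17, f₁=-15.0625, f₂=-13.25, f₃=-11.5625, f₄=-10, f₅=-8.5625, f₆=-7.25, f₇=-6.0625, f₈=-5.
(h/3)·[f₀ + 4f₁ + 2f₂ + 4f₃ + 2f₄ + 4f₅ + 2f₆ + 4f₇ + f₈] = 0.041667·(-248) = -10.3333.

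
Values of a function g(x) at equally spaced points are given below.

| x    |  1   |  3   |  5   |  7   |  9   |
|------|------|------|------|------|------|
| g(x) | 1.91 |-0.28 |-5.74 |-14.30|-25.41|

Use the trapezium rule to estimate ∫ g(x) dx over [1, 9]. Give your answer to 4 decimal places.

h = 2, n = 4.
(h/2)·[y₀ + 2y₁ + 2y₂ + 2y₃ + y₄] = 1·(-64.14) = -64.1400.

-64.1400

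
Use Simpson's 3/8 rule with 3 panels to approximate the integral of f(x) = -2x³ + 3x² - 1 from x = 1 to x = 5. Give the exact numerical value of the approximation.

-192

h = (5 − 1)/3 = 1.333333.
Nodes x₀,…,x₃ = 1, 2.333333, 3.666667, 5.
f(x) = -2x³ + 3x² - 1: f₀=0, f₁=-10.074074, f₂=-59.259259, f₃=-176.
(3h/8)·[f₀ + 3f₁ + 3f₂ + f₃] = 0.5·(-384) = -192.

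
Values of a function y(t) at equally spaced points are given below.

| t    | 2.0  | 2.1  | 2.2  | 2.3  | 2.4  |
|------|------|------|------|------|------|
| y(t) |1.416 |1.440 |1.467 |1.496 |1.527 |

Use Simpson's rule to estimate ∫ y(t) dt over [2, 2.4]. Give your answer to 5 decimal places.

0.58737

h = 0.1, n = 4.
(h/3)·[y₀ + 4y₁ + 2y₂ + 4y₃ + y₄] = 0.033333·(17.621) = 0.58737.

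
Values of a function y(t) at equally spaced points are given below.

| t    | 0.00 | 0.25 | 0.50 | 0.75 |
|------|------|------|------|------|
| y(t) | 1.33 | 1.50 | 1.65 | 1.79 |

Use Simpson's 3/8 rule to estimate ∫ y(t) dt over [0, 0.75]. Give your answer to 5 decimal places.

h = 0.25, n = 3.
(3h/8)·[y₀ + 3y₁ + 3y₂ + y₃] = 0.09375·(12.57) = 1.17844.

1.17844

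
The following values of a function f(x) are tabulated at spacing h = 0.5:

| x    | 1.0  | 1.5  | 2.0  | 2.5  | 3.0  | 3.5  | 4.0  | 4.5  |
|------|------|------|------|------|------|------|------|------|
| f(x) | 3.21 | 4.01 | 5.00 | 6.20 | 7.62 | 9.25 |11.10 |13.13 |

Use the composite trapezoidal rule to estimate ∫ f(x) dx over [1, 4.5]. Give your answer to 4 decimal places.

h = 0.5, n = 7.
(h/2)·[y₀ + 2y₁ + 2y₂ + 2y₃ + 2y₄ + 2y₅ + 2y₆ + y₇] = 0.25·(102.70) = 25.6750.

25.6750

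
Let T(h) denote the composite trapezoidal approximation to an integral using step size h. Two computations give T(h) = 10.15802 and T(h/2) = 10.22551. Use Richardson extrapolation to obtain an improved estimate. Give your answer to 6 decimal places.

10.248007

R = (4·T(h/2) − T(h)) / 3 = (4·10.22551 − 10.15802)/3 = (30.74402)/3 = 10.248007.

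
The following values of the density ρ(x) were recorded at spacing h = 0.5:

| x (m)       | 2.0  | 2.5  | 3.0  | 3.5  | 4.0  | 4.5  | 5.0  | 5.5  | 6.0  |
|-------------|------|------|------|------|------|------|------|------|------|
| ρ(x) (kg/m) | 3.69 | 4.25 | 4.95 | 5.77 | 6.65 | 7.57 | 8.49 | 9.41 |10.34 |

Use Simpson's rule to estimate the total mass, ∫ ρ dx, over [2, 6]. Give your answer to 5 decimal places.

27.03500

h = 0.5, n = 8.
(h/3)·[y₀ + 4y₁ + 2y₂ + 4y₃ + 2y₄ + 4y₅ + 2y₆ + 4y₇ + y₈] = 0.166667·(162.21) = 27.03500.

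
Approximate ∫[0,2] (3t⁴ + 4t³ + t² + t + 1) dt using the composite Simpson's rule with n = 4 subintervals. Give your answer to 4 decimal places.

h = (2 − 0)/4 = 0.5.
Nodes t₀,…,t₄ = 0, 0.5, 1, 1.5, 2.
f(t) = 3t⁴ + 4t³ + t² + t + 1: f₀=1, f₁=2.4375, f₂=10, f₃=33.4375, f₄=87.
(h/3)·[f₀ + 4f₁ + 2f₂ + 4f₃ + f₄] = 0.166667·(251.5) = 41.9167.

41.9167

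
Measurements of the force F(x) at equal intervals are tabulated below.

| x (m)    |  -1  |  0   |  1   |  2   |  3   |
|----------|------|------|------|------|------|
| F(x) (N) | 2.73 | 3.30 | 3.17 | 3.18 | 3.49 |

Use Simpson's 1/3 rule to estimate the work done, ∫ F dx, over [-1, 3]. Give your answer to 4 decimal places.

12.8267

h = 1, n = 4.
(h/3)·[y₀ + 4y₁ + 2y₂ + 4y₃ + y₄] = 0.333333·(38.48) = 12.8267.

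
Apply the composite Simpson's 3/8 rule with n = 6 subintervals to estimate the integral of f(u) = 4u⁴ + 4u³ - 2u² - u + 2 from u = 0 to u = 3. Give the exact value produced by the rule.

h = (3 − 0)/6 = 0.5.
Nodes u₀,…,u₆ = 0, 0.5, 1, 1.5, 2, 2.5, 3.
f(u) = 4u⁴ + 4u³ - 2u² - u + 2: f₀=2, f₁=1.75, f₂=7, f₃=29.75, f₄=88, f₅=205.75, f₆=413.
(3h/8)·[f₀ + 3f₁ + 3f₂ + 2f₃ + 3f₄ + 3f₅ + f₆] = 0.1875·(1382) = 259.125.

259.125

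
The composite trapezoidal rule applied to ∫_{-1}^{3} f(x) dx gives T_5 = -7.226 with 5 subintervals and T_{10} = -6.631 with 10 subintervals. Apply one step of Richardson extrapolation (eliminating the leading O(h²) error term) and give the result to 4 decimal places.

-6.4327

R = (4·T_{10} − T_5) / 3 = (4·(-6.631) − (-7.226))/3 = (-19.298)/3 = -6.4327.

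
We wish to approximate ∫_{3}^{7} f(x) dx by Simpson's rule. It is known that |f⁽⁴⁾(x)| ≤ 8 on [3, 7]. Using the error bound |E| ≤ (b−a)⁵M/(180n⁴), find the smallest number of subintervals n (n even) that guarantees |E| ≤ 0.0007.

Need 8192/(180n⁴) ≤ 0.0007.
n⁴ ≥ 8192/(180·0.0007) = 65015.9 ⇒ n ≥ 15.9682, so the smallest even n is 16. (n must be even for Simpson's rule.)

16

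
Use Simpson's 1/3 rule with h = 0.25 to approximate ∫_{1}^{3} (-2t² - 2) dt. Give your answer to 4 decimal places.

-21.3333

h = (3 − 1)/8 = 0.25.
Nodes t₀,…,t₈ = 1, 1.25, 1.5, 1.75, 2, 2.25, 2.5, 2.75, 3.
f(t) = -2t² - 2: f₀=-4, f₁=-5.125, f₂=-6.5, f₃=-8.125, f₄=-10, f₅=-12.125, f₆=-14.5, f₇=-17.125, f₈=-20.
(h/3)·[f₀ + 4f₁ + 2f₂ + 4f₃ + 2f₄ + 4f₅ + 2f₆ + 4f₇ + f₈] = 0.083333·(-256) = -21.3333.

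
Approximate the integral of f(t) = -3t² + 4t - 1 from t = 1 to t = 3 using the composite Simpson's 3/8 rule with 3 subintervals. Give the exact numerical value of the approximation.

-12

h = (3 − 1)/3 = 0.666667.
Nodes t₀,…,t₃ = 1, 1.666667, 2.333333, 3.
f(t) = -3t² + 4t - 1: f₀=0, f₁=-2.666667, f₂=-8, f₃=-16.
(3h/8)·[f₀ + 3f₁ + 3f₂ + f₃] = 0.25·(-48) = -12.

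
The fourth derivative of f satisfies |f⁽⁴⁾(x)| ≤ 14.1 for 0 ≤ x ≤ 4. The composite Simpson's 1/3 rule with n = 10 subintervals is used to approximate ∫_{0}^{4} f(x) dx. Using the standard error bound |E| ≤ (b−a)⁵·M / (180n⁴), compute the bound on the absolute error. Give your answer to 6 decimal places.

0.008021

|E| ≤ (4)⁵·14.1 / (180·10⁴) = 14438.4/1800000 = 0.008021.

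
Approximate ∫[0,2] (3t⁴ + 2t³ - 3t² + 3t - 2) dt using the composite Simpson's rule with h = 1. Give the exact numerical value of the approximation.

22

h = (2 − 0)/2 = 1.
Nodes t₀,…,t₂ = 0, 1, 2.
f(t) = 3t⁴ + 2t³ - 3t² + 3t - 2: f₀=-2, f₁=3, f₂=56.
(h/3)·[f₀ + 4f₁ + f₂] = 0.333333·(66) = 22.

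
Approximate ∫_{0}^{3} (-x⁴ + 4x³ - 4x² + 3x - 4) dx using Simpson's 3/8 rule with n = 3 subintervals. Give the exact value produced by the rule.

h = (3 − 0)/3 = 1.
Nodes x₀,…,x₃ = 0, 1, 2, 3.
f(x) = -x⁴ + 4x³ - 4x² + 3x - 4: f₀=-4, f₁=-2, f₂=2, f₃=-4.
(3h/8)·[f₀ + 3f₁ + 3f₂ + f₃] = 0.375·(-8) = -3.

-3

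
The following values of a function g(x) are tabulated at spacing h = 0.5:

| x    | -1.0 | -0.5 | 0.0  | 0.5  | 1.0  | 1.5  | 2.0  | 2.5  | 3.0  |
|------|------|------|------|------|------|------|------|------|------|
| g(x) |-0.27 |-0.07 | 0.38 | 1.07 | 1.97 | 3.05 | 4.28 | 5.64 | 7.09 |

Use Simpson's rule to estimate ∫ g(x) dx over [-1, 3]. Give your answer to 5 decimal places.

h = 0.5, n = 8.
(h/3)·[y₀ + 4y₁ + 2y₂ + 4y₃ + 2y₄ + 4y₅ + 2y₆ + 4y₇ + y₈] = 0.166667·(58.84) = 9.80667.

9.80667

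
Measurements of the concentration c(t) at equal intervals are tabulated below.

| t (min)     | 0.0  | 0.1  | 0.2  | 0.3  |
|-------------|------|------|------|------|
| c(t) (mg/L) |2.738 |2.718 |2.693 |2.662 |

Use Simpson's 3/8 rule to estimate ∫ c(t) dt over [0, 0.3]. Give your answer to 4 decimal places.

h = 0.1, n = 3.
(3h/8)·[y₀ + 3y₁ + 3y₂ + y₃] = 0.0375·(21.633) = 0.8112.

0.8112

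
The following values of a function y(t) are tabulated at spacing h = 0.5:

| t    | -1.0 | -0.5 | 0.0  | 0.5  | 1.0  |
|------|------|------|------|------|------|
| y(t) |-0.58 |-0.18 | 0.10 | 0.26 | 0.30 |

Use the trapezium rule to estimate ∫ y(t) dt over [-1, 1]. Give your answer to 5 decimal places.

0.02000

h = 0.5, n = 4.
(h/2)·[y₀ + 2y₁ + 2y₂ + 2y₃ + y₄] = 0.25·(0.08) = 0.02000.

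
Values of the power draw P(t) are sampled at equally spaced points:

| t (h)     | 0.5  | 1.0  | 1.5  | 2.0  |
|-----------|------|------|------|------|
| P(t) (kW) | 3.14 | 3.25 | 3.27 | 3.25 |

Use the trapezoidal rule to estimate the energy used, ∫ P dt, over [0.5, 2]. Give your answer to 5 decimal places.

4.85750

h = 0.5, n = 3.
(h/2)·[y₀ + 2y₁ + 2y₂ + y₃] = 0.25·(19.43) = 4.85750.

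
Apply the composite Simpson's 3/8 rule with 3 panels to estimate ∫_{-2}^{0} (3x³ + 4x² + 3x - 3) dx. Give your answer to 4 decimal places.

-13.3333

h = (0 − (-2))/3 = 0.666667.
Nodes x₀,…,x₃ = -2, -1.333333, -0.666667, 0.
f(x) = 3x³ + 4x² + 3x - 3: f₀=-17, f₁=-7, f₂=-4.111111, f₃=-3.
(3h/8)·[f₀ + 3f₁ + 3f₂ + f₃] = 0.25·(-53.333333) = -13.3333.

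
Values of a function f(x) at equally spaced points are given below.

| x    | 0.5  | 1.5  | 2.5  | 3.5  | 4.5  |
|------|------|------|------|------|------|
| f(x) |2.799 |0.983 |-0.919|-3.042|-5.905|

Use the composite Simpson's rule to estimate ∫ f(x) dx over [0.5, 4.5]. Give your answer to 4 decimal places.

h = 1, n = 4.
(h/3)·[y₀ + 4y₁ + 2y₂ + 4y₃ + y₄] = 0.333333·(-13.180) = -4.3933.

-4.3933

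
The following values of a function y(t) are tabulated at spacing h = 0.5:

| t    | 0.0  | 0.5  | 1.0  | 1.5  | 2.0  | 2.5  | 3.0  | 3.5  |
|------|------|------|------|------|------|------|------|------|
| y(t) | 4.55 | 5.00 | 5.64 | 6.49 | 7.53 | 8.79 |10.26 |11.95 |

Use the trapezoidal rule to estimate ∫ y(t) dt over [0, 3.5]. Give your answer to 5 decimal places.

25.98000

h = 0.5, n = 7.
(h/2)·[y₀ + 2y₁ + 2y₂ + 2y₃ + 2y₄ + 2y₅ + 2y₆ + y₇] = 0.25·(103.92) = 25.98000.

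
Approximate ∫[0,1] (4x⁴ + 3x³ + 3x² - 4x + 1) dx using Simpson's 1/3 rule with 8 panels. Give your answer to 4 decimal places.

1.5501

h = (1 − 0)/8 = 0.125.
Nodes x₀,…,x₈ = 0, 0.125, 0.25, 0.375, 0.5, 0.625, 0.75, 0.875, 1.
f(x) = 4x⁴ + 3x³ + 3x² - 4x + 1: f₀=1, f₁=0.5537109375, f₂=0.25, f₃=0.1591796875, f₄=0.375, f₅=1.0146484375, f₆=2.21875, f₇=4.1513671875, f₈=7.
(h/3)·[f₀ + 4f₁ + 2f₂ + 4f₃ + 2f₄ + 4f₅ + 2f₆ + 4f₇ + f₈] = 0.041667·(37.203125) = 1.5501.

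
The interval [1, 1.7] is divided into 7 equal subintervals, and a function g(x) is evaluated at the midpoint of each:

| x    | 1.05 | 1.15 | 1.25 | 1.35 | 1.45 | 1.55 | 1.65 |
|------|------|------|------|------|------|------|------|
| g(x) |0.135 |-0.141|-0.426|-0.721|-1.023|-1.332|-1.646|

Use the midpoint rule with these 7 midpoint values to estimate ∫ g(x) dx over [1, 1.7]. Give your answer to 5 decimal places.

h = 0.1, n = 7.
h·[y(m₁) + y(m₂) + y(m₃) + y(m₄) + y(m₅) + y(m₆) + y(m₇)] = 0.1·(-5.154) = -0.51540.

-0.51540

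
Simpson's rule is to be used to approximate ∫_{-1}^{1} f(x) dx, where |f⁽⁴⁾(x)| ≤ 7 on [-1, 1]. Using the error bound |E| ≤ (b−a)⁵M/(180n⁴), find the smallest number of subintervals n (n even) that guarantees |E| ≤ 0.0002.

Need 224/(180n⁴) ≤ 0.0002.
n⁴ ≥ 224/(180·0.0002) = 6222.22 ⇒ n ≥ 8.8815, so the smallest even n is 10. (n must be even for Simpson's rule.)

10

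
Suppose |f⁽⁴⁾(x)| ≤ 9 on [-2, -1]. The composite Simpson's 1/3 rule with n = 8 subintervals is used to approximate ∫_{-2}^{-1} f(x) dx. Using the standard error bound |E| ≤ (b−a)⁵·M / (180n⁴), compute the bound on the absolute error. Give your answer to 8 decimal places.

|E| ≤ (1)⁵·9 / (180·8⁴) = 9/737280 = 0.00001221.

0.00001221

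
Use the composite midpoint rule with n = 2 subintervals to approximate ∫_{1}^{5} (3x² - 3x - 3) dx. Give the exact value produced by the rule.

h = (5 − 1)/2 = 2.
Midpoints m₁,…,m₂ = 2, 4.
f(m₁)=3, f(m₂)=33.
h·[f(m₁) + f(m₂)] = 2·(36) = 72.

72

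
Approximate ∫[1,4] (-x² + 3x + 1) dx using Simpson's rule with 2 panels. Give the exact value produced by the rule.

4.5

h = (4 − 1)/2 = 1.5.
Nodes x₀,…,x₂ = 1, 2.5, 4.
f(x) = -x² + 3x + 1: f₀=3, f₁=2.25, f₂=-3.
(h/3)·[f₀ + 4f₁ + f₂] = 0.5·(9) = 4.5.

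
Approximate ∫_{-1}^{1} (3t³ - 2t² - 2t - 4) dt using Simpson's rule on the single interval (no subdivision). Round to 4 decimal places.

-9.3333

S = (b−a)/6 · [f(-1) + 4f(0) + f(1)] = 0.333333·[(-7) + 4·(-4) + (-5)] = -9.3333.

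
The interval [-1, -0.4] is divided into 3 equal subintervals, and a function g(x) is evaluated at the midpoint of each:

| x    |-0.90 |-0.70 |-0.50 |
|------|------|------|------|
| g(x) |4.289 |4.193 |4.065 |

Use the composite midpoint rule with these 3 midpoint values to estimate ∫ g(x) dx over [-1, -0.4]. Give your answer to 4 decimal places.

h = 0.2, n = 3.
h·[y(m₁) + y(m₂) + y(m₃)] = 0.2·(12.547) = 2.5094.

2.5094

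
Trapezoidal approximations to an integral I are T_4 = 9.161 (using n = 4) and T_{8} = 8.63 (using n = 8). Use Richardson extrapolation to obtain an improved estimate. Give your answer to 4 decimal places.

8.4530

R = (4·T_{8} − T_4) / 3 = (4·8.63 − 9.161)/3 = (25.359)/3 = 8.4530.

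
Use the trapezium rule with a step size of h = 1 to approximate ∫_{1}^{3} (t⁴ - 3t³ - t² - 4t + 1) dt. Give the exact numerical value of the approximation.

-32

h = (3 − 1)/2 = 1.
Nodes t₀,…,t₂ = 1, 2, 3.
f(t) = t⁴ - 3t³ - t² - 4t + 1: f₀=-6, f₁=-19, f₂=-20.
(h/2)·[f₀ + 2f₁ + f₂] = 0.5·(-64) = -32.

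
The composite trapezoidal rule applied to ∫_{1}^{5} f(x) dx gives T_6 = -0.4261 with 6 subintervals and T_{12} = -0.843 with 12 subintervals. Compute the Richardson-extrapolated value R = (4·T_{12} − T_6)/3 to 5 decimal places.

R = (4·T_{12} − T_6) / 3 = (4·(-0.843) − (-0.4261))/3 = (-2.9459)/3 = -0.98197.

-0.98197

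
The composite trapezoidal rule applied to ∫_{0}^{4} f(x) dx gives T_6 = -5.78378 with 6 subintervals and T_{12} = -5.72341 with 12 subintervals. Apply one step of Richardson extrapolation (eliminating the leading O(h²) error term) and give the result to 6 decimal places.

-5.703287

R = (4·T_{12} − T_6) / 3 = (4·(-5.72341) − (-5.78378))/3 = (-17.10986)/3 = -5.703287.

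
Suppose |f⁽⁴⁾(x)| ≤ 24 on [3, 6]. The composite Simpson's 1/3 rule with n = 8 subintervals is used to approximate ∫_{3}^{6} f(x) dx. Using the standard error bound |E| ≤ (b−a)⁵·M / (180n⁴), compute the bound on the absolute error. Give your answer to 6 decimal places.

|E| ≤ (3)⁵·24 / (180·8⁴) = 5832/737280 = 0.007910.

0.007910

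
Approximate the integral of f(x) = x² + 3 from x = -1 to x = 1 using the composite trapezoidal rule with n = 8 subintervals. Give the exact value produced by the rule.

h = (1 − (-1))/8 = 0.25.
Nodes x₀,…,x₈ = -1, -0.75, -0.5, -0.25, 0, 0.25, 0.5, 0.75, 1.
f(x) = x² + 3: f₀=4, f₁=3.5625, f₂=3.25, f₃=3.0625, f₄=3, f₅=3.0625, f₆=3.25, f₇=3.5625, f₈=4.
(h/2)·[f₀ + 2f₁ + 2f₂ + 2f₃ + 2f₄ + 2f₅ + 2f₆ + 2f₇ + f₈] = 0.125·(53.5) = 6.6875.

6.6875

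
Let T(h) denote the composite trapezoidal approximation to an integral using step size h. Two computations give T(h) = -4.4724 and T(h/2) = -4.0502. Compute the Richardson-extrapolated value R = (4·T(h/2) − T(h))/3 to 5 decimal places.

R = (4·T(h/2) − T(h)) / 3 = (4·(-4.0502) − (-4.4724))/3 = (-11.7284)/3 = -3.90947.

-3.90947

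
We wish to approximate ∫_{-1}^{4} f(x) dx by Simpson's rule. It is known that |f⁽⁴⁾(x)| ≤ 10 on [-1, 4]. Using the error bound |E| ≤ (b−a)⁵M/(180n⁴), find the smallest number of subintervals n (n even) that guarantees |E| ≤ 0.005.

Need 31250/(180n⁴) ≤ 0.005.
n⁴ ≥ 31250/(180·0.005) = 34722.2 ⇒ n ≥ 13.6506, so the smallest even n is 14. (n must be even for Simpson's rule.)

14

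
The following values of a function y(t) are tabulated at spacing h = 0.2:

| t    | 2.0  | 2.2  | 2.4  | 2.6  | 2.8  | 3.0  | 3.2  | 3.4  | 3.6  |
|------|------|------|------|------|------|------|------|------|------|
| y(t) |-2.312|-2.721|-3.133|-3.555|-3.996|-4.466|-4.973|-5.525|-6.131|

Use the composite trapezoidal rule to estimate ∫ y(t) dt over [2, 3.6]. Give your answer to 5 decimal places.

-6.51810

h = 0.2, n = 8.
(h/2)·[y₀ + 2y₁ + 2y₂ + 2y₃ + 2y₄ + 2y₅ + 2y₆ + 2y₇ + y₈] = 0.1·(-65.181) = -6.51810.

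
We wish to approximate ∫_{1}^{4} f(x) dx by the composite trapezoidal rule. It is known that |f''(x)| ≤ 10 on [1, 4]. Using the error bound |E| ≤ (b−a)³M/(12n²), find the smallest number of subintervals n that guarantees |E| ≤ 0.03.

Need 270/(12n²) ≤ 0.03.
n² ≥ 270/(12·0.03) = 750 ⇒ n ≥ 27.3861, so the smallest n is 28.

28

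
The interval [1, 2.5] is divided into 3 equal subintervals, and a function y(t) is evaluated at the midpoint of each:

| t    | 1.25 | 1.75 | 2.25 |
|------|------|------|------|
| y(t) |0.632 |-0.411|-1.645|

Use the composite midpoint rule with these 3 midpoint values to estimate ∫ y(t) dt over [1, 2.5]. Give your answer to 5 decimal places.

-0.71200

h = 0.5, n = 3.
h·[y(m₁) + y(m₂) + y(m₃)] = 0.5·(-1.424) = -0.71200.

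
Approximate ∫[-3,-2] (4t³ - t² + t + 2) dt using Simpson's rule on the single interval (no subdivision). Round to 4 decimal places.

S = (b−a)/6 · [f(-3) + 4f(-2.5) + f(-2)] = 0.166667·[(-118) + 4·(-69.25) + (-36)] = -71.8333.

-71.8333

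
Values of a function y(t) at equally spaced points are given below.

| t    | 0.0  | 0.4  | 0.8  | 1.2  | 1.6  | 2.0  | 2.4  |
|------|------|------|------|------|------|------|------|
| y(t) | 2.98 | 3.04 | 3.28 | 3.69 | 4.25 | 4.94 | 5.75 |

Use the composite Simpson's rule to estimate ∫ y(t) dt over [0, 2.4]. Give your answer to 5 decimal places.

h = 0.4, n = 6.
(h/3)·[y₀ + 4y₁ + 2y₂ + 4y₃ + 2y₄ + 4y₅ + y₆] = 0.133333·(70.47) = 9.39600.

9.39600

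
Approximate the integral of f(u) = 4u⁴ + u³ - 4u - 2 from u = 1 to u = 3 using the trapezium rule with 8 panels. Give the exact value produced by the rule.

h = (3 − 1)/8 = 0.25.
Nodes u₀,…,u₈ = 1, 1.25, 1.5, 1.75, 2, 2.25, 2.5, 2.75, 3.
f(u) = 4u⁴ + u³ - 4u - 2: f₀=-1, f₁=4.71875, f₂=15.625, f₃=33.875, f₄=62, f₅=102.90625, f₆=159.875, f₇=236.5625, f₈=337.
(h/2)·[f₀ + 2f₁ + 2f₂ + 2f₃ + 2f₄ + 2f₅ + 2f₆ + 2f₇ + f₈] = 0.125·(1567.125) = 195.890625.

195.890625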